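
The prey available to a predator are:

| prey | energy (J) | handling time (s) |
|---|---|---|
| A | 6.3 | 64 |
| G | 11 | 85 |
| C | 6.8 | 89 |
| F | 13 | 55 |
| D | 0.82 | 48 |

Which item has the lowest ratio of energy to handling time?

Profitability E/h (J/s): A = 6.3/64 = 0.0984, G = 11/85 = 0.129, C = 6.8/89 = 0.0764, F = 13/55 = 0.236, D = 0.82/48 = 0.0171.
Ranked: F > G > A > C > D.

D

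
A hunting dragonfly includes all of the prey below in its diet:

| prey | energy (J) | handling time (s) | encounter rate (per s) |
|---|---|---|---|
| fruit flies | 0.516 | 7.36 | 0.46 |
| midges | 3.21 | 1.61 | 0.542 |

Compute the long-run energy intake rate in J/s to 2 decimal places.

Energy encountered per unit search time: 0.46×0.516 + 0.542×3.21 = 1.977 J/s.
Handling time per unit search time: 0.46×7.36 + 0.542×1.61 = 4.258.
Rate = 1.977/(1 + 4.258) = 0.376 J/s.

0.38 J/s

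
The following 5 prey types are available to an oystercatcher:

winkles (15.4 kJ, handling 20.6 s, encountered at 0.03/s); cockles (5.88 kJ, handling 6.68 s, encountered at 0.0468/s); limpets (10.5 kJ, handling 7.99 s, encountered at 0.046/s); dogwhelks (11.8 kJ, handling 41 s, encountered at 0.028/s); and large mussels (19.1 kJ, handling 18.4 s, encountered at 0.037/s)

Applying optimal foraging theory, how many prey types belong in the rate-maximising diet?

Profitabilities (E/h, kJ/s): limpets 1.31, large mussels 1.04, cockles 0.88, winkles 0.748, dogwhelks 0.288. Add prey in this order while the next type's profitability exceeds the intake rate on those already taken.
Rate on top 1: 0.3532. large mussels: 1.04 > 0.3532 → include.
Rate on top 2: 0.5808. cockles: 0.88 > 0.5808 → include.
Rate on top 3: 0.6205. winkles: 0.748 > 0.6205 → include.
Rate on top 4: 0.6468. dogwhelks: 0.288 < 0.6468 → exclude; stop.
Optimal diet: limpets, large mussels, cockles, winkles — 4 of 5 types.

4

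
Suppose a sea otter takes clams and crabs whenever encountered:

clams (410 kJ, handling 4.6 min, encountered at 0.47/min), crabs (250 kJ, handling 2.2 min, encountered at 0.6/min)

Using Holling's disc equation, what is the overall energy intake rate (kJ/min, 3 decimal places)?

R = (0.47×410 + 0.6×250) / (1 + 0.47×4.6 + 0.6×2.2) = 342.7/4.482 = 76.46 kJ/min.

76.461 kJ/min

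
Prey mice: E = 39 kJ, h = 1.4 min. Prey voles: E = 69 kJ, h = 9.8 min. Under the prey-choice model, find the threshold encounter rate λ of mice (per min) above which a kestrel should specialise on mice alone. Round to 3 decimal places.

0.242 per min

At the threshold, the rate on mice alone equals the profitability of voles: λ·39/(1 + λ·1.4) = 69/9.8 = 7.041.
Rearranging, λ(39 − 7.041×1.4) = 7.041, so λ = 7.041/29.14 = 0.2416 per min.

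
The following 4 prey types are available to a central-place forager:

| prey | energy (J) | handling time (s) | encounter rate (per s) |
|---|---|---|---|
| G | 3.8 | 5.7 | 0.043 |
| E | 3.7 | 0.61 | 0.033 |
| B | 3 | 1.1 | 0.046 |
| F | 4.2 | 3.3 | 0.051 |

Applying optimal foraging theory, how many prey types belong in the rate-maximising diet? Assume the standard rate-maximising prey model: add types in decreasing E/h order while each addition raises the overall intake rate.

4

E/h in descending order: E 6.07, B 2.73, F 1.27, G 0.667 J/s. The optimal diet is the largest prefix of this list for which every included type satisfies E_i/h_i > R on the types above it.
Rate on top 1: 0.1197. B: 2.73 > 0.1197 → include.
Rate on top 2: 0.2429. F: 1.27 > 0.2429 → include.
Rate on top 3: 0.3828. G: 0.667 > 0.3828 → include.
Optimal diet: E, B, F, G — 4 of 4 types.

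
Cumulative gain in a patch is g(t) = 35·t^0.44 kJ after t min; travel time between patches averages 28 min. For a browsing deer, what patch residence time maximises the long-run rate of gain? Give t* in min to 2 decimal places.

Optimal t* satisfies g'(t*) = g(t*)/(T + t*).
g'(t) = 0.44·35·t^-0.56. Setting 0.44·35·t^-0.56 = 35·t^0.44/(28+t) gives 0.44(28+t) = t, so 0.56·t = 0.44×28.
t* = 0.44×28/0.56 = 22 min.

22.00 min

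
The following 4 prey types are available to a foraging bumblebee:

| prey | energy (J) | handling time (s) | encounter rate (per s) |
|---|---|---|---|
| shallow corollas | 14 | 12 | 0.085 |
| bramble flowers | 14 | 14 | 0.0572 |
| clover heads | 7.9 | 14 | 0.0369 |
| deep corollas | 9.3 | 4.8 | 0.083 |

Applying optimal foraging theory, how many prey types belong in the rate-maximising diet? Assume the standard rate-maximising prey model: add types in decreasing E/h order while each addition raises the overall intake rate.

E/h in descending order: deep corollas 1.94, shallow corollas 1.17, bramble flowers 1, clover heads 0.564 J/s. The optimal diet is the largest prefix of this list for which every included type satisfies E_i/h_i > R on the types above it.
Rate on top 1: 0.552. shallow corollas: 1.17 > 0.552 → include.
Rate on top 2: 0.8112. bramble flowers: 1 > 0.8112 → include.
Rate on top 3: 0.8582. clover heads: 0.564 < 0.8582 → exclude; stop.
Optimal diet: deep corollas, shallow corollas, bramble flowers — 3 of 4 types.

3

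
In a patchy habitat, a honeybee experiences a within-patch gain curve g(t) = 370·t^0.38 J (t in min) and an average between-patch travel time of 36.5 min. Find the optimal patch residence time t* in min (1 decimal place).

Optimal t* satisfies g'(t*) = g(t*)/(T + t*).
g'(t) = 0.38·370·t^-0.62. Setting 0.38·370·t^-0.62 = 370·t^0.38/(36.5+t) gives 0.38(36.5+t) = t, so 0.62·t = 0.38×36.5.
t* = 0.38×36.5/0.62 = 22.37 min.

22.4 min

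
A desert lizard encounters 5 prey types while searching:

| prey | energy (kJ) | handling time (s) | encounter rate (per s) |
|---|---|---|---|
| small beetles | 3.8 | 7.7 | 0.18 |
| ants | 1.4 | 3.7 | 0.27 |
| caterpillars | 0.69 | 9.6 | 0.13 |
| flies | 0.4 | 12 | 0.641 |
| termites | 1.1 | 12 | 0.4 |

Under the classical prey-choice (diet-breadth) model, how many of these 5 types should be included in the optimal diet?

2

E/h in descending order: small beetles 0.494, ants 0.378, termites 0.0917, caterpillars 0.0719, flies 0.0333 kJ/s. The optimal diet is the largest prefix of this list for which every included type satisfies E_i/h_i > R on the types above it.
Rate on top 1: 0.2867. ants: 0.378 > 0.2867 → include.
Rate on top 2: 0.3137. termites: 0.0917 < 0.3137 → exclude; stop.
Optimal diet: small beetles, ants — 2 of 5 types.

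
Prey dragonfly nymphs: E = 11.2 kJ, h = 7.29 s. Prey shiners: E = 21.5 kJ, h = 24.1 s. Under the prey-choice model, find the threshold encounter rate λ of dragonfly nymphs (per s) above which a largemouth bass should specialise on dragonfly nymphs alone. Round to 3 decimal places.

The zero-one rule: include shiners iff E₂/h₂ > λE₁/(1+λh₁). Equality gives the switch point.
λE₁h₂ = E₂ + λE₂h₁ ⇒ λ = E₂/(E₁h₂ − E₂h₁) = 21.5/(269.9 − 156.7) = 0.19 per s.

0.190 per s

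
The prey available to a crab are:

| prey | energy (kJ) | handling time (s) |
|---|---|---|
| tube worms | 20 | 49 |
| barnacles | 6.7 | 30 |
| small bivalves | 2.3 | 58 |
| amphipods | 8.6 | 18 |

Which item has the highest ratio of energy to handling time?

Profitability E/h (kJ/s): tube worms = 20/49 = 0.408, barnacles = 6.7/30 = 0.223, small bivalves = 2.3/58 = 0.0397, amphipods = 8.6/18 = 0.478.
Ranked: amphipods > tube worms > barnacles > small bivalves.

amphipods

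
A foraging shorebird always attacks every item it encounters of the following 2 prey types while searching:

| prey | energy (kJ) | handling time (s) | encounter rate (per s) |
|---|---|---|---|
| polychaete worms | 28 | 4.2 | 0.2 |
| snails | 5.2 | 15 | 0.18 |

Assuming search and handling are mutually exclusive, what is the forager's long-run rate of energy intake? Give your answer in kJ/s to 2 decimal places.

Energy encountered per unit search time: 0.2×28 + 0.18×5.2 = 6.536 kJ/s.
Handling time per unit search time: 0.2×4.2 + 0.18×15 = 3.54.
Rate = 6.536/(1 + 3.54) = 1.44 kJ/s.

1.44 kJ/s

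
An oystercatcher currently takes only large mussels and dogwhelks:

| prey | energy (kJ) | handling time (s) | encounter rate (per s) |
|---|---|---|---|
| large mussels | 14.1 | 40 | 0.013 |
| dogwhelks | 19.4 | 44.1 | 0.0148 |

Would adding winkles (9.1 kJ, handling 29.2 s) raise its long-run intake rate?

On large mussels and dogwhelks alone, R = ΣλE/(1+Σλh) = 0.4704/2.173 = 0.2165 kJ/s.
Profitability of winkles: 9.1/29.2 = 0.3116 kJ/s.
Since 0.3116 > R, including winkles increases the long-run rate.

Yes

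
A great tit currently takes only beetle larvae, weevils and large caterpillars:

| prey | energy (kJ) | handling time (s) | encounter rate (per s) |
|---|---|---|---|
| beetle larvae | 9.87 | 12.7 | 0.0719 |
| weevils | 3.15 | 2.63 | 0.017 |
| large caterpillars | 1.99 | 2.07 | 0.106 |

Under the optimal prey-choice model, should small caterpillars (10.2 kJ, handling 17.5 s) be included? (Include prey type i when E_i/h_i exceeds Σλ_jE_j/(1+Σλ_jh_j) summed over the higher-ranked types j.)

Yes

On beetle larvae, weevils and large caterpillars alone, R = ΣλE/(1+Σλh) = 0.9741/2.177 = 0.4474 kJ/s.
small caterpillars: E/h = 10.2/17.5 = 0.5829 kJ/s.
Since 0.5829 > R, including small caterpillars increases the long-run rate.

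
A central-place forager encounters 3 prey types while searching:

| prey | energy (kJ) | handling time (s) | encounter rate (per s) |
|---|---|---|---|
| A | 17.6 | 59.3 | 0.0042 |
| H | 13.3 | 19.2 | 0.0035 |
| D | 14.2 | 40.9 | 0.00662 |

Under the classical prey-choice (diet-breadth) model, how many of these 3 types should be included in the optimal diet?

Profitabilities (E/h, kJ/s): H 0.693, D 0.347, A 0.297. Add prey in this order while the next type's profitability exceeds the intake rate on those already taken.
Rate on top 1: 0.04362. D: 0.347 > 0.04362 → include.
Rate on top 2: 0.1051. A: 0.297 > 0.1051 → include.
Optimal diet: H, D, A — 3 of 3 types.

3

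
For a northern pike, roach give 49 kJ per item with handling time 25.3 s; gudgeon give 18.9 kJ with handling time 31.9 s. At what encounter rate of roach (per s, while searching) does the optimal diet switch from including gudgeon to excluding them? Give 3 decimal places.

The zero-one rule: include gudgeon iff E₂/h₂ > λE₁/(1+λh₁). Equality gives the switch point.
λE₁h₂ = E₂ + λE₂h₁ ⇒ λ = E₂/(E₁h₂ − E₂h₁) = 18.9/(1563 − 478.2) = 0.01742 per s.

0.017 per s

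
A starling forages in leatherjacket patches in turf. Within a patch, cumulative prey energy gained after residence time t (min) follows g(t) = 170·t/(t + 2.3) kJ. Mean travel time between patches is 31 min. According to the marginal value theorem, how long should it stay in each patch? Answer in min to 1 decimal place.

By the marginal value theorem, leave when the instantaneous gain rate g'(t) equals the habitat-wide average g(t)/(T + t).
g'(t) = 170·2.3/(t + 2.3)². Setting 170·2.3/(t+2.3)² = 170t/[(t+2.3)(31+t)] gives 2.3(31+t) = t(t+2.3), so t² = 2.3×31 = 71.3.
t* = √71.3 = 8.444 min.

8.4 min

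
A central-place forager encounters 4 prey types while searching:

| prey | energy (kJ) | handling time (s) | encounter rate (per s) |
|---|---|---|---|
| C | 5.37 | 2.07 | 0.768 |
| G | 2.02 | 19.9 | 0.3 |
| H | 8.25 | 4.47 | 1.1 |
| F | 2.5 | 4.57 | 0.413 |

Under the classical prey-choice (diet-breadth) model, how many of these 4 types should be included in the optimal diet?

2

E/h in descending order: C 2.59, H 1.85, F 0.547, G 0.102 kJ/s. The optimal diet is the largest prefix of this list for which every included type satisfies E_i/h_i > R on the types above it.
Rate on top 1: 1.592. H: 1.85 > 1.592 → include.
Rate on top 2: 1.758. F: 0.547 < 1.758 → exclude; stop.
Optimal diet: C, H — 2 of 4 types.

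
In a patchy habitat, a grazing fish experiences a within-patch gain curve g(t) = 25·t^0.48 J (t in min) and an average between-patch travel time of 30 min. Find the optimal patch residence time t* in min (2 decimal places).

By the marginal value theorem, leave when the instantaneous gain rate g'(t) equals the habitat-wide average g(t)/(T + t).
g'(t) = 0.48·25·t^-0.52. Setting 0.48·25·t^-0.52 = 25·t^0.48/(30+t) gives 0.48(30+t) = t, so 0.52·t = 0.48×30.
t* = 0.48×30/0.52 = 27.69 min.

27.69 min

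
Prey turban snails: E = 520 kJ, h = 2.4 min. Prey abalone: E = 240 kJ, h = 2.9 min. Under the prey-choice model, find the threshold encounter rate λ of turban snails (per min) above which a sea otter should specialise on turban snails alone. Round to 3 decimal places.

The zero-one rule: include abalone iff E₂/h₂ > λE₁/(1+λh₁). Equality gives the switch point.
λE₁h₂ = E₂ + λE₂h₁ ⇒ λ = E₂/(E₁h₂ − E₂h₁) = 240/(1508 − 576) = 0.2575 per min.

0.258 per min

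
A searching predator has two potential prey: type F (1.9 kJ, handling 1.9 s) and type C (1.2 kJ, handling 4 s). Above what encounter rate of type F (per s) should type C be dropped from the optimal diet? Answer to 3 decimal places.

At the threshold, the rate on type F alone equals the profitability of type C: λ·1.9/(1 + λ·1.9) = 1.2/4 = 0.3.
Rearranging, λ(1.9 − 0.3×1.9) = 0.3, so λ = 0.3/1.33 = 0.2256 per s.

0.226 per s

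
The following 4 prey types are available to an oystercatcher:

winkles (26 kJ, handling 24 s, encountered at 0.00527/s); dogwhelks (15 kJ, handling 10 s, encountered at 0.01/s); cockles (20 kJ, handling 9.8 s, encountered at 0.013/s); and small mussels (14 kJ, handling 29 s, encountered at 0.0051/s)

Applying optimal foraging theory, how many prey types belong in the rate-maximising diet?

E/h in descending order: cockles 2.04, dogwhelks 1.5, winkles 1.08, small mussels 0.483 kJ/s. The optimal diet is the largest prefix of this list for which every included type satisfies E_i/h_i > R on the types above it.
Rate on top 1: 0.2306. dogwhelks: 1.5 > 0.2306 → include.
Rate on top 2: 0.334. winkles: 1.08 > 0.334 → include.
Rate on top 3: 0.404. small mussels: 0.483 > 0.404 → include.
Optimal diet: cockles, dogwhelks, winkles, small mussels — 4 of 4 types.

4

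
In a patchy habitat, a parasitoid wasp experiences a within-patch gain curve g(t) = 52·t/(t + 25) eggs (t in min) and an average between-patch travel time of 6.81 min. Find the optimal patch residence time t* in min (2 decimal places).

By the marginal value theorem, leave when the instantaneous gain rate g'(t) equals the habitat-wide average g(t)/(T + t).
g'(t) = 52·25/(t + 25)². Setting 52·25/(t+25)² = 52t/[(t+25)(6.81+t)] gives 25(6.81+t) = t(t+25), so t² = 25×6.81 = 170.2.
t* = √170.2 = 13.05 min.

13.05 min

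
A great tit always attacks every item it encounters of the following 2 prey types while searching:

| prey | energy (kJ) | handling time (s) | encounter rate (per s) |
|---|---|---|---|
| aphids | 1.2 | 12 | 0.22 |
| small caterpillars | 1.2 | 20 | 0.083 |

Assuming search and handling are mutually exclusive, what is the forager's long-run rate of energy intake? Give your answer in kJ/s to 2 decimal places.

R = Σλ_iE_i / (1 + Σλ_ih_i)
Numerator: 0.22×1.2 + 0.083×1.2 = 0.3636
Denominator: 1 + 0.22×12 + 0.083×20 = 5.3
R = 0.3636/5.3 = 0.0686 kJ/s

0.07 kJ/s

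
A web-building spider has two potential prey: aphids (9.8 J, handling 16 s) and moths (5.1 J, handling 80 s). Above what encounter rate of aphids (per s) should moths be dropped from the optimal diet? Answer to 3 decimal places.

The zero-one rule: include moths iff E₂/h₂ > λE₁/(1+λh₁). Equality gives the switch point.
λE₁h₂ = E₂ + λE₂h₁ ⇒ λ = E₂/(E₁h₂ − E₂h₁) = 5.1/(784 − 81.6) = 0.007261 per s.

0.007 per s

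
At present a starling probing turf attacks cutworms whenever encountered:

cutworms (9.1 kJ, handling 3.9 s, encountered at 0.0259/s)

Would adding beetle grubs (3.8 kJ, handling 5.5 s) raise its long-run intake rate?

Current rate: (0.0259×9.1)/(1 + 0.0259×3.9) = 0.2141 kJ/s.
beetle grubs: E/h = 3.8/5.5 = 0.6909 kJ/s.
0.6909 > 0.2141, so adding beetle grubs raises the average — include it.

Yes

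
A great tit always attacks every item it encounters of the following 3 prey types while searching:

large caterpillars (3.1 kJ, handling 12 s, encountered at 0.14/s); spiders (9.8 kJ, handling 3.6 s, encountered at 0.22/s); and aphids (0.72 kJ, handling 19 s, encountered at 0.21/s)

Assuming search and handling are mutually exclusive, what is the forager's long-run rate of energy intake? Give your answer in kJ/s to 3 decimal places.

Energy encountered per unit search time: 0.14×3.1 + 0.22×9.8 + 0.21×0.72 = 2.741 kJ/s.
Handling time per unit search time: 0.14×12 + 0.22×3.6 + 0.21×19 = 6.462.
Rate = 2.741/(1 + 6.462) = 0.3674 kJ/s.

0.367 kJ/s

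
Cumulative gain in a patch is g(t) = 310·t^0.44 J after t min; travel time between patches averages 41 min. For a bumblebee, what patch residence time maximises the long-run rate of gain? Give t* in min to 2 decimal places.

By the marginal value theorem, leave when the instantaneous gain rate g'(t) equals the habitat-wide average g(t)/(T + t).
g'(t) = 0.44·310·t^-0.56. Setting 0.44·310·t^-0.56 = 310·t^0.44/(41+t) gives 0.44(41+t) = t, so 0.56·t = 0.44×41.
t* = 0.44×41/0.56 = 32.21 min.

32.21 min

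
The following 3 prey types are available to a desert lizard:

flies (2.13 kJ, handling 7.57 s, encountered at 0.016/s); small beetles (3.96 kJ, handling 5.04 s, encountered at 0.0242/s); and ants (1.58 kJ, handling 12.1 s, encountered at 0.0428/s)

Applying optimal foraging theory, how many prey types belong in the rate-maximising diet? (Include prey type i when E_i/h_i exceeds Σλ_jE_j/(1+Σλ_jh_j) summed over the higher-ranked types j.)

Rank by E/h (kJ/s): small beetles 0.786, flies 0.281, ants 0.131. Include each in turn until the next type's E/h falls below the running intake rate.
Rate on top 1: 0.08541. flies: 0.281 > 0.08541 → include.
Rate on top 2: 0.1045. ants: 0.131 > 0.1045 → include.
Optimal diet: small beetles, flies, ants — 3 of 3 types.

3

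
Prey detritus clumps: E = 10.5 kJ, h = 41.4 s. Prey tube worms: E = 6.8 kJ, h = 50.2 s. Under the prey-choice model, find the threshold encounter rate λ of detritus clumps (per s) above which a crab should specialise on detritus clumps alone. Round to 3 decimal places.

The zero-one rule: include tube worms iff E₂/h₂ > λE₁/(1+λh₁). Equality gives the switch point.
λE₁h₂ = E₂ + λE₂h₁ ⇒ λ = E₂/(E₁h₂ − E₂h₁) = 6.8/(527.1 − 281.5) = 0.02769 per s.

0.028 per s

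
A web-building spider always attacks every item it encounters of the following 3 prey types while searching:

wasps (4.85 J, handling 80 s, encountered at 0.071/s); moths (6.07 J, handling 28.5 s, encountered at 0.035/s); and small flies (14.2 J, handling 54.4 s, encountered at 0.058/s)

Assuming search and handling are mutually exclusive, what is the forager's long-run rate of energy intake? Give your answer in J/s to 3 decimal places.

R = Σλ_iE_i / (1 + Σλ_ih_i)
Numerator: 0.071×4.85 + 0.035×6.07 + 0.058×14.2 = 1.38
Denominator: 1 + 0.071×80 + 0.035×28.5 + 0.058×54.4 = 10.83
R = 1.38/10.83 = 0.1274 J/s

0.127 J/s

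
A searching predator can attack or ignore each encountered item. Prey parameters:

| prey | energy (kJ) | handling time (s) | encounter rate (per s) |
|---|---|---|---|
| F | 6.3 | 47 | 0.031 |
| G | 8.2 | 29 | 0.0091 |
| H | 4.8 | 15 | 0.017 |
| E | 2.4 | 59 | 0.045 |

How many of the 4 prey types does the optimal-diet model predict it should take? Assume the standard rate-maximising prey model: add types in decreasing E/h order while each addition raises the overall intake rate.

Rank by E/h (kJ/s): H 0.32, G 0.283, F 0.134, E 0.0407. Include each in turn until the next type's E/h falls below the running intake rate.
Rate on top 1: 0.06502. G: 0.283 > 0.06502 → include.
Rate on top 2: 0.1029. F: 0.134 > 0.1029 → include.
Rate on top 3: 0.1181. E: 0.0407 < 0.1181 → exclude; stop.
Optimal diet: H, G, F — 3 of 4 types.

3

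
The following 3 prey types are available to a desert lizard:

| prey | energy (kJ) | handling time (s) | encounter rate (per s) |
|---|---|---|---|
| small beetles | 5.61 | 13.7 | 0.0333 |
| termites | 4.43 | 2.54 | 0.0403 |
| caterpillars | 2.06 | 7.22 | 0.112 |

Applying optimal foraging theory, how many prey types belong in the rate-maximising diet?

E/h in descending order: termites 1.74, small beetles 0.409, caterpillars 0.285 kJ/s. The optimal diet is the largest prefix of this list for which every included type satisfies E_i/h_i > R on the types above it.
Rate on top 1: 0.162. small beetles: 0.409 > 0.162 → include.
Rate on top 2: 0.2344. caterpillars: 0.285 > 0.2344 → include.
Optimal diet: termites, small beetles, caterpillars — 3 of 3 types.

3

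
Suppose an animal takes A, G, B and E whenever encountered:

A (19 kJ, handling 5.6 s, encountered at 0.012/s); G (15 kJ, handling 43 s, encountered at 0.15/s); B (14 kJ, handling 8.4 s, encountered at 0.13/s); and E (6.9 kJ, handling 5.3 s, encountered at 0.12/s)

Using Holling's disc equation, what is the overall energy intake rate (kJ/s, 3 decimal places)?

R = Σλ_iE_i / (1 + Σλ_ih_i)
Numerator: 0.012×19 + 0.15×15 + 0.13×14 + 0.12×6.9 = 5.126
Denominator: 1 + 0.012×5.6 + 0.15×43 + 0.13×8.4 + 0.12×5.3 = 9.245
R = 5.126/9.245 = 0.5544 kJ/s

0.554 kJ/s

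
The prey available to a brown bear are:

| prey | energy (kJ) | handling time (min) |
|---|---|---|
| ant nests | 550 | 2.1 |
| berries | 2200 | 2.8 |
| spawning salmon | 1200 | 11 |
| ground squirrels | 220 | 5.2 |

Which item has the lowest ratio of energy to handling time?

In descending order of E/h:
berries: 2200/2.8 = 786 kJ/min
ant nests: 550/2.1 = 262 kJ/min
spawning salmon: 1200/11 = 109 kJ/min
ground squirrels: 220/5.2 = 42.3 kJ/min

ground squirrels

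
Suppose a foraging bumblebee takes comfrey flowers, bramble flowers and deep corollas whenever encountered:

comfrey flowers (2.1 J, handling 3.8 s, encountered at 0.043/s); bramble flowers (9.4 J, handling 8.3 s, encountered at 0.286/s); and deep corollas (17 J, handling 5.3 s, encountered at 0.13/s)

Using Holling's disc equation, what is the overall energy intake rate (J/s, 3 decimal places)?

R = (0.043×2.1 + 0.286×9.4 + 0.13×17) / (1 + 0.043×3.8 + 0.286×8.3 + 0.13×5.3) = 4.989/4.226 = 1.18 J/s.

1.180 J/s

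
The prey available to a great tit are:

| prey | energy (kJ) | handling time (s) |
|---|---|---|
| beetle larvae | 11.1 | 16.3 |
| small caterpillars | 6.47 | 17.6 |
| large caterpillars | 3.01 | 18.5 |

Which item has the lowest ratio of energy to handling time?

Profitability E/h (kJ/s): beetle larvae = 11.1/16.3 = 0.681, small caterpillars = 6.47/17.6 = 0.368, large caterpillars = 3.01/18.5 = 0.163.
Ranked: beetle larvae > small caterpillars > large caterpillars.

large caterpillars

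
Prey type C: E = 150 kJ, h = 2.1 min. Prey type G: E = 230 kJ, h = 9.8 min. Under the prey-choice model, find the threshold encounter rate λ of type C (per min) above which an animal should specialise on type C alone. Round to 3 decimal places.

The zero-one rule: include type G iff E₂/h₂ > λE₁/(1+λh₁). Equality gives the switch point.
λE₁h₂ = E₂ + λE₂h₁ ⇒ λ = E₂/(E₁h₂ − E₂h₁) = 230/(1470 − 483) = 0.233 per min.

0.233 per min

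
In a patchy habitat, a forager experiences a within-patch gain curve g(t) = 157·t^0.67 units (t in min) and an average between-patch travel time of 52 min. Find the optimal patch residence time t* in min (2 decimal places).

Optimal t* satisfies g'(t*) = g(t*)/(T + t*).
g'(t) = 0.67·157·t^-0.33. Setting 0.67·157·t^-0.33 = 157·t^0.67/(52+t) gives 0.67(52+t) = t, so 0.33·t = 0.67×52.
t* = 0.67×52/0.33 = 105.6 min.

105.58 min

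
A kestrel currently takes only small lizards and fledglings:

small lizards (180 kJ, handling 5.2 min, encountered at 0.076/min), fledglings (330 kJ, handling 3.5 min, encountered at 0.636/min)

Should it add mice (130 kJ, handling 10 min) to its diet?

On small lizards and fledglings alone, R = ΣλE/(1+Σλh) = 223.6/3.621 = 61.74 kJ/min.
Profitability of mice: 130/10 = 13 kJ/min.
Since 13 < R, time spent handling mice is better spent searching.

No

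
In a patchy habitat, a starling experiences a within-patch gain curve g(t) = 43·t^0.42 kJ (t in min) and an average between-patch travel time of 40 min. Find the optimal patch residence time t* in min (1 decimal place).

Optimal t* satisfies g'(t*) = g(t*)/(T + t*).
g'(t) = 0.42·43·t^-0.58. Setting 0.42·43·t^-0.58 = 43·t^0.42/(40+t) gives 0.42(40+t) = t, so 0.58·t = 0.42×40.
t* = 0.42×40/0.58 = 28.97 min.

29.0 min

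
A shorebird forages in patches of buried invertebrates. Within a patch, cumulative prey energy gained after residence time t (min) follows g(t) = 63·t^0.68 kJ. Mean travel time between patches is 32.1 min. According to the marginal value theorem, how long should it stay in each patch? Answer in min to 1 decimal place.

68.2 min

Maximise g(t)/(T+t): set derivative to zero → g'(t)(T+t) = g(t).
g'(t) = 0.68·63·t^-0.32. Setting 0.68·63·t^-0.32 = 63·t^0.68/(32.1+t) gives 0.68(32.1+t) = t, so 0.32·t = 0.68×32.1.
t* = 0.68×32.1/0.32 = 68.21 min.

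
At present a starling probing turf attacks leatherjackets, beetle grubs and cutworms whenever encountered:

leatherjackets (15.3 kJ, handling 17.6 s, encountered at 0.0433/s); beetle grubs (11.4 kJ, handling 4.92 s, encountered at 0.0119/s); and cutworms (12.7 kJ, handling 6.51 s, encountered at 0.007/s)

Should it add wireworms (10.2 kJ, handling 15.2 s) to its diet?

Yes

Intake rate on the current diet: R = (0.0433×15.3 + 0.0119×11.4 + 0.007×12.7) / (1 + 0.0433×17.6 + 0.0119×4.92 + 0.007×6.51) = 0.8871/1.866 = 0.4753 kJ/s.
Profitability of wireworms: 10.2/15.2 = 0.6711 kJ/s.
Since 0.6711 > R, including wireworms increases the long-run rate.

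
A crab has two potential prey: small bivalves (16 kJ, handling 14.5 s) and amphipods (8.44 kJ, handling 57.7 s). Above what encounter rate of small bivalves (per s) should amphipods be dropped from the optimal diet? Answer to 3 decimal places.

0.011 per s

The zero-one rule: include amphipods iff E₂/h₂ > λE₁/(1+λh₁). Equality gives the switch point.
λE₁h₂ = E₂ + λE₂h₁ ⇒ λ = E₂/(E₁h₂ − E₂h₁) = 8.44/(923.2 − 122.4) = 0.01054 per s.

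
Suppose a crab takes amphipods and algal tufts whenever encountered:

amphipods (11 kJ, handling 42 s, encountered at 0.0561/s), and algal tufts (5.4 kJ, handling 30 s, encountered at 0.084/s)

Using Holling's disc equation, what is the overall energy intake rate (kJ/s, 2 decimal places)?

R = (0.0561×11 + 0.084×5.4) / (1 + 0.0561×42 + 0.084×30) = 1.071/5.876 = 0.1822 kJ/s.

0.18 kJ/s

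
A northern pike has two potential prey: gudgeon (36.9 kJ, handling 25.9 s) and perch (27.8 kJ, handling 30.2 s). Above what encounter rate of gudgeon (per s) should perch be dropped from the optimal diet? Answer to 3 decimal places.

0.070 per s

The zero-one rule: include perch iff E₂/h₂ > λE₁/(1+λh₁). Equality gives the switch point.
λE₁h₂ = E₂ + λE₂h₁ ⇒ λ = E₂/(E₁h₂ − E₂h₁) = 27.8/(1114 − 720) = 0.07049 per s.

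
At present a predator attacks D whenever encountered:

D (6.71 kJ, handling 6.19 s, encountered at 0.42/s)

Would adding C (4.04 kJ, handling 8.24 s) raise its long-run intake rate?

Intake rate on the current diet: R = (0.42×6.71) / (1 + 0.42×6.19) = 2.818/3.6 = 0.7829 kJ/s.
Profitability of C: 4.04/8.24 = 0.4903 kJ/s.
0.4903 < 0.7829, so adding C would lower the average — exclude it.

No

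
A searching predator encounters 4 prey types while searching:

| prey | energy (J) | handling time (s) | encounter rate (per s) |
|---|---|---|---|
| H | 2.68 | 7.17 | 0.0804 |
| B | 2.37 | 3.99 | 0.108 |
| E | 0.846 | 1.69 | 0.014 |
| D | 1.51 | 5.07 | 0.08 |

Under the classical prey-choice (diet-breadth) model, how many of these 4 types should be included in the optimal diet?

E/h in descending order: B 0.594, E 0.501, H 0.374, D 0.298 J/s. The optimal diet is the largest prefix of this list for which every included type satisfies E_i/h_i > R on the types above it.
Rate on top 1: 0.1789. E: 0.501 > 0.1789 → include.
Rate on top 2: 0.1841. H: 0.374 > 0.1841 → include.
Rate on top 3: 0.2379. D: 0.298 > 0.2379 → include.
Optimal diet: B, E, H, D — 4 of 4 types.

4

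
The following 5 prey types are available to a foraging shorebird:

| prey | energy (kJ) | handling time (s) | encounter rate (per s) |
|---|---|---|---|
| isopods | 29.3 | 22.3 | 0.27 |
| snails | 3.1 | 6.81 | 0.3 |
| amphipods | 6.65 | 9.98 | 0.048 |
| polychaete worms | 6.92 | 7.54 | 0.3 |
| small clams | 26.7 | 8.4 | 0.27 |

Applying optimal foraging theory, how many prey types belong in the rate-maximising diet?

1

E/h in descending order: small clams 3.18, isopods 1.31, polychaete worms 0.918, amphipods 0.666, snails 0.455 kJ/s. The optimal diet is the largest prefix of this list for which every included type satisfies E_i/h_i > R on the types above it.
Rate on top 1: 2.206. isopods: 1.31 < 2.206 → exclude; stop.
Optimal diet: small clams — 1 of 5 types.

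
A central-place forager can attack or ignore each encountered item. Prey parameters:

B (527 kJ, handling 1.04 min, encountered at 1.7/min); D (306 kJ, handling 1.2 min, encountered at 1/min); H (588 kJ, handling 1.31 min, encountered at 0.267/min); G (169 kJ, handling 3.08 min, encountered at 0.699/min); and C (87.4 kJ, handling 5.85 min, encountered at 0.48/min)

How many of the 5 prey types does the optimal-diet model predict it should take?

2

E/h in descending order: B 507, H 449, D 255, G 54.9, C 14.9 kJ/min. The optimal diet is the largest prefix of this list for which every included type satisfies E_i/h_i > R on the types above it.
Rate on top 1: 323.7. H: 449 > 323.7 → include.
Rate on top 2: 337.7. D: 255 < 337.7 → exclude; stop.
Optimal diet: B, H — 2 of 5 types.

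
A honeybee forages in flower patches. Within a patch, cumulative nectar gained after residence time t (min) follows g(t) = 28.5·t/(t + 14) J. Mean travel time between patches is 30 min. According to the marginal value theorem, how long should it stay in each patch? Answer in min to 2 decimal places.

20.49 min

Maximise g(t)/(T+t): set derivative to zero → g'(t)(T+t) = g(t).
g'(t) = 28.5·14/(t + 14)². Setting 28.5·14/(t+14)² = 28.5t/[(t+14)(30+t)] gives 14(30+t) = t(t+14), so t² = 14×30 = 420.
t* = √420 = 20.49 min.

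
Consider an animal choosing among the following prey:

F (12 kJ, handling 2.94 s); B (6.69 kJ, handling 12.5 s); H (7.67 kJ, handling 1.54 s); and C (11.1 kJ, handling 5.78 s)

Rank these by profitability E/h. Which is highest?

In descending order of E/h:
H: 7.67/1.54 = 4.98 kJ/s
F: 12/2.94 = 4.08 kJ/s
C: 11.1/5.78 = 1.92 kJ/s
B: 6.69/12.5 = 0.535 kJ/s

H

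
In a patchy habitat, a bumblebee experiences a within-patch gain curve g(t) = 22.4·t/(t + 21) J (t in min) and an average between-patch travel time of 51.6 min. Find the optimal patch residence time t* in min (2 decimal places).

32.92 min

Maximise g(t)/(T+t): set derivative to zero → g'(t)(T+t) = g(t).
g'(t) = 22.4·21/(t + 21)². Setting 22.4·21/(t+21)² = 22.4t/[(t+21)(51.6+t)] gives 21(51.6+t) = t(t+21), so t² = 21×51.6 = 1084.
t* = √1084 = 32.92 min.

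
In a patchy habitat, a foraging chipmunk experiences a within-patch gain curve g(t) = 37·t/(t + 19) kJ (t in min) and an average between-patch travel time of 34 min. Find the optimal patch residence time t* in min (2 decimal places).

25.42 min

By the marginal value theorem, leave when the instantaneous gain rate g'(t) equals the habitat-wide average g(t)/(T + t).
g'(t) = 37·19/(t + 19)². Setting 37·19/(t+19)² = 37t/[(t+19)(34+t)] gives 19(34+t) = t(t+19), so t² = 19×34 = 646.
t* = √646 = 25.42 min.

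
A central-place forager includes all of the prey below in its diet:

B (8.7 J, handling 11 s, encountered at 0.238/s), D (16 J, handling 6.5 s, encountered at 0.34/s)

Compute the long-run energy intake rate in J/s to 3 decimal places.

R = Σλ_iE_i / (1 + Σλ_ih_i)
Numerator: 0.238×8.7 + 0.34×16 = 7.511
Denominator: 1 + 0.238×11 + 0.34×6.5 = 5.828
R = 7.511/5.828 = 1.289 J/s

1.289 J/s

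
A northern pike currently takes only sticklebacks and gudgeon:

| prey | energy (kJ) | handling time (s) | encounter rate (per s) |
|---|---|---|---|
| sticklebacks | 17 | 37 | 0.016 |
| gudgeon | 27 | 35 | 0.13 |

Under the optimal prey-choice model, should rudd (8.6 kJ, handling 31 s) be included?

No

Current rate: (0.016×17 + 0.13×27)/(1 + 0.016×37 + 0.13×35) = 0.6158 kJ/s.
rudd: E/h = 8.6/31 = 0.2774 kJ/s.
0.2774 < 0.6158, so adding rudd would lower the average — exclude it.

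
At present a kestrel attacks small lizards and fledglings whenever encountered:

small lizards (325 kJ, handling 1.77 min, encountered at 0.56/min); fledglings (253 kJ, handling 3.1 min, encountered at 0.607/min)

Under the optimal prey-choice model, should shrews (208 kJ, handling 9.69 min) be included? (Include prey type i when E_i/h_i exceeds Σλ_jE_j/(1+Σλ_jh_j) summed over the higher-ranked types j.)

No

On small lizards and fledglings alone, R = ΣλE/(1+Σλh) = 335.6/3.873 = 86.65 kJ/min.
shrews: E/h = 208/9.69 = 21.47 kJ/min.
21.47 < 86.65, so adding shrews would lower the average — exclude it.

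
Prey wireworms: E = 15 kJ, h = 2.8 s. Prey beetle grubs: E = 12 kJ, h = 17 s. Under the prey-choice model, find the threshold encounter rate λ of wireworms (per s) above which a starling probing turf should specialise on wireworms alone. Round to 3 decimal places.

The zero-one rule: include beetle grubs iff E₂/h₂ > λE₁/(1+λh₁). Equality gives the switch point.
λE₁h₂ = E₂ + λE₂h₁ ⇒ λ = E₂/(E₁h₂ − E₂h₁) = 12/(255 − 33.6) = 0.0542 per s.

0.054 per s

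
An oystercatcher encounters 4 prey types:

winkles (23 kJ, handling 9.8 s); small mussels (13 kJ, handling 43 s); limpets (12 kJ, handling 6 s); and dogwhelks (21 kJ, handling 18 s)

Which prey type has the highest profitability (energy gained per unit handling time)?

Profitability E/h (kJ/s): winkles = 23/9.8 = 2.35, small mussels = 13/43 = 0.302, limpets = 12/6 = 2, dogwhelks = 21/18 = 1.17.
Ranked: winkles > limpets > dogwhelks > small mussels.

winkles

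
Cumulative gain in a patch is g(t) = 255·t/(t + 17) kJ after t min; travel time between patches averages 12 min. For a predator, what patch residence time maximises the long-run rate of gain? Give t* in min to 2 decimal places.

14.28 min

By the marginal value theorem, leave when the instantaneous gain rate g'(t) equals the habitat-wide average g(t)/(T + t).
g'(t) = 255·17/(t + 17)². Setting 255·17/(t+17)² = 255t/[(t+17)(12+t)] gives 17(12+t) = t(t+17), so t² = 17×12 = 204.
t* = √204 = 14.28 min.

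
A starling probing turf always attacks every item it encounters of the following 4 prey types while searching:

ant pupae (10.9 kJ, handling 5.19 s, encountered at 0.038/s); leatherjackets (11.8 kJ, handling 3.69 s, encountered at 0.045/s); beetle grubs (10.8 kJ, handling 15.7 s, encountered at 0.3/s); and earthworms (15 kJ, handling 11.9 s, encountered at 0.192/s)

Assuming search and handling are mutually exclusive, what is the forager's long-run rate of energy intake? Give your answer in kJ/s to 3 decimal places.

Energy encountered per unit search time: 0.038×10.9 + 0.045×11.8 + 0.3×10.8 + 0.192×15 = 7.065 kJ/s.
Handling time per unit search time: 0.038×5.19 + 0.045×3.69 + 0.3×15.7 + 0.192×11.9 = 7.358.
Rate = 7.065/(1 + 7.358) = 0.8453 kJ/s.

0.845 kJ/s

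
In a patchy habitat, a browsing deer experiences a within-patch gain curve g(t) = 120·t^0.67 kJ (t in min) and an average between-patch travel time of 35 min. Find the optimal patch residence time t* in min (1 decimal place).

Optimal t* satisfies g'(t*) = g(t*)/(T + t*).
g'(t) = 0.67·120·t^-0.33. Setting 0.67·120·t^-0.33 = 120·t^0.67/(35+t) gives 0.67(35+t) = t, so 0.33·t = 0.67×35.
t* = 0.67×35/0.33 = 71.06 min.

71.1 min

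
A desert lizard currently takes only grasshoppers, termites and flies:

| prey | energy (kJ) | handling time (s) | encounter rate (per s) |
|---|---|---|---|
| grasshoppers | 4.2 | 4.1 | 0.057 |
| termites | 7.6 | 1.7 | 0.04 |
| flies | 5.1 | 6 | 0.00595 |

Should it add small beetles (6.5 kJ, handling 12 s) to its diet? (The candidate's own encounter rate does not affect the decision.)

Yes

Intake rate on the current diet: R = (0.057×4.2 + 0.04×7.6 + 0.00595×5.1) / (1 + 0.057×4.1 + 0.04×1.7 + 0.00595×6) = 0.5737/1.337 = 0.429 kJ/s.
Profitability of small beetles: 6.5/12 = 0.5417 kJ/s.
Since 0.5417 > R, including small beetles increases the long-run rate.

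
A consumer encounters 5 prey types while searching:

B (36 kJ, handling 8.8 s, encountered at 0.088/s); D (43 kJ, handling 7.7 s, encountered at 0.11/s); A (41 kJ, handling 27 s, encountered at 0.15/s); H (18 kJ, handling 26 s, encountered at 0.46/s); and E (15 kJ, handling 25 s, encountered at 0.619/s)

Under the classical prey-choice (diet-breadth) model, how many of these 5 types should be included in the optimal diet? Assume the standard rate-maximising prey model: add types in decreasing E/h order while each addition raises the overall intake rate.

Rank by E/h (kJ/s): D 5.58, B 4.09, A 1.52, H 0.692, E 0.6. Include each in turn until the next type's E/h falls below the running intake rate.
Rate on top 1: 2.561. B: 4.09 > 2.561 → include.
Rate on top 2: 3.013. A: 1.52 < 3.013 → exclude; stop.
Optimal diet: D, B — 2 of 5 types.

2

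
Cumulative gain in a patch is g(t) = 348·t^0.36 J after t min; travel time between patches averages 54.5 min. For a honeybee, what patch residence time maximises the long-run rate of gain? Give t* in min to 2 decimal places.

30.66 min

By the marginal value theorem, leave when the instantaneous gain rate g'(t) equals the habitat-wide average g(t)/(T + t).
g'(t) = 0.36·348·t^-0.64. Setting 0.36·348·t^-0.64 = 348·t^0.36/(54.5+t) gives 0.36(54.5+t) = t, so 0.64·t = 0.36×54.5.
t* = 0.36×54.5/0.64 = 30.66 min.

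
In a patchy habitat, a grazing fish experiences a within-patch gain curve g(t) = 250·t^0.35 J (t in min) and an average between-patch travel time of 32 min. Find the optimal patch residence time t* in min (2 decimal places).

17.23 min

By the marginal value theorem, leave when the instantaneous gain rate g'(t) equals the habitat-wide average g(t)/(T + t).
g'(t) = 0.35·250·t^-0.65. Setting 0.35·250·t^-0.65 = 250·t^0.35/(32+t) gives 0.35(32+t) = t, so 0.65·t = 0.35×32.
t* = 0.35×32/0.65 = 17.23 min.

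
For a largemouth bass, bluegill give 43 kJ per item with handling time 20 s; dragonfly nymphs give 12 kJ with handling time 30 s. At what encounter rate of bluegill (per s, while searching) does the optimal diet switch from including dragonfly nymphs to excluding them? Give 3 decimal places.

Drop dragonfly nymphs once their profitability E₂/h₂ falls below the rate achievable on bluegill alone: E₂/h₂ = λE₁/(1 + λh₁).
Solve for λ: λE₁h₂ = E₂(1 + λh₁) → λ(E₁h₂ − E₂h₁) = E₂ → λ = E₂/(E₁h₂ − E₂h₁).
λ = 12/(43×30 − 12×20) = 12/1050 = 0.01143 per s.

0.011 per s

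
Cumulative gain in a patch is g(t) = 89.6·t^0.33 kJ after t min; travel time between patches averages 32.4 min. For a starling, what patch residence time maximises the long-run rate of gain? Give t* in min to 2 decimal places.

15.96 min

Optimal t* satisfies g'(t*) = g(t*)/(T + t*).
g'(t) = 0.33·89.6·t^-0.67. Setting 0.33·89.6·t^-0.67 = 89.6·t^0.33/(32.4+t) gives 0.33(32.4+t) = t, so 0.67·t = 0.33×32.4.
t* = 0.33×32.4/0.67 = 15.96 min.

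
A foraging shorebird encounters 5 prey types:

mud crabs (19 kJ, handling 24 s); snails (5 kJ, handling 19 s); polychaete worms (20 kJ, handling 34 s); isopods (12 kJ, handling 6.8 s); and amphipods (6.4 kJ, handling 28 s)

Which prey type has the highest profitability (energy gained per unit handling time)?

isopods

In descending order of E/h:
isopods: 12/6.8 = 1.76 kJ/s
mud crabs: 19/24 = 0.792 kJ/s
polychaete worms: 20/34 = 0.588 kJ/s
snails: 5/19 = 0.263 kJ/s
amphipods: 6.4/28 = 0.229 kJ/s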